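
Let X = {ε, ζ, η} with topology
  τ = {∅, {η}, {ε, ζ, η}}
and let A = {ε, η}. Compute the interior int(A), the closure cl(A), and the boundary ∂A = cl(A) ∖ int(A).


int(A) = {η}, cl(A) = {ε, ζ, η}, ∂A = {ε, ζ}.

Closed sets in (X, τ) are complements of opens:
  closed(X, τ) = {∅, {ε, ζ}, {ε, ζ, η}}.
int(A) = ⋃ {U ∈ τ : U ⊆ A}. Opens contained in A: ∅, {η}.
Taking the union of these: int(A) = {η}.
cl(A) = ⋂ {C closed : A ⊆ C}. Closed sets containing A: {ε, ζ, η}.
Intersecting these: cl(A) = {ε, ζ, η}.
∂A = cl(A) ∖ int(A) = {ε, ζ, η} ∖ {η} = {ε, ζ}.


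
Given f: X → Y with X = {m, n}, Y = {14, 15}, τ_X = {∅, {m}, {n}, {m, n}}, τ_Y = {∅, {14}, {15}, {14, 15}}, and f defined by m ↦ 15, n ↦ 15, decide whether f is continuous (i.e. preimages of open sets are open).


f IS continuous.

Compute f^{-1}(U) for each U ∈ τ_Y:
  U = ∅: f^{-1}(U) = ∅ ∈ τ_X ✓.
  U = {14}: f^{-1}(U) = ∅ ∈ τ_X ✓.
  U = {15}: f^{-1}(U) = {m, n} ∈ τ_X ✓.
  U = {14, 15}: f^{-1}(U) = {m, n} ∈ τ_X ✓.
Every preimage lies in τ_X, so f IS continuous.


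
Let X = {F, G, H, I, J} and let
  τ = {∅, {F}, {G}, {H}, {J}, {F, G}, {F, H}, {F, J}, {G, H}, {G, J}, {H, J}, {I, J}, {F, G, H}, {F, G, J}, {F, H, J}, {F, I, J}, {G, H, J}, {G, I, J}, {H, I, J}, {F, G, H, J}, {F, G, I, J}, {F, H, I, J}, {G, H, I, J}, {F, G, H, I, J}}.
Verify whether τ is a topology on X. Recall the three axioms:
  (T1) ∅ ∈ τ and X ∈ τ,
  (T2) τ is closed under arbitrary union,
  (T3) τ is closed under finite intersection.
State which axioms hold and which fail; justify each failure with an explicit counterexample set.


τ IS a topology on X.

Axiom (T1): ∅ ∈ τ? Yes; X ∈ τ? Yes.
Axiom (T2/T3): check pairwise unions and intersections of members of τ.
All pairwise intersections and unions checked — each lies in τ. Therefore τ satisfies (T1), (T2), (T3): it IS a topology on X.


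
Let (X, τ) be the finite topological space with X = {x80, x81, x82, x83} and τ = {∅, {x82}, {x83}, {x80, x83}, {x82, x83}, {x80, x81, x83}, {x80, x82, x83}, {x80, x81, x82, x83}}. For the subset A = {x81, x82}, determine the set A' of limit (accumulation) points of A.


A' = ∅

For each x ∈ X, list the open sets U ∈ τ with x ∈ U, then check whether U ∩ (A ∖ {x}) ≠ ∅ for every such U.
  x = x80: open {x80, x83} ∋ x has {x80, x83} ∩ (A ∖ {x80}) = ∅, so x is NOT a limit point.
  x = x81: open {x80, x81, x83} ∋ x has {x80, x81, x83} ∩ (A ∖ {x81}) = ∅, so x is NOT a limit point.
  x = x82: open {x82} ∋ x has {x82} ∩ (A ∖ {x82}) = ∅, so x is NOT a limit point.
  x = x83: open {x83} ∋ x has {x83} ∩ (A ∖ {x83}) = ∅, so x is NOT a limit point.
Collecting: A' = ∅.


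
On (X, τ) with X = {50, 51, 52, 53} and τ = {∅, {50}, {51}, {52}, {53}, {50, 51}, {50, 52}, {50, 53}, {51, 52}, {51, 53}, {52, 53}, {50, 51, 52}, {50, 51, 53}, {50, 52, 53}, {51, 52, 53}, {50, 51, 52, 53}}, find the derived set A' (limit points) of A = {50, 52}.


A' = ∅

For each x ∈ X, list the open sets U ∈ τ with x ∈ U, then check whether U ∩ (A ∖ {x}) ≠ ∅ for every such U.
  x = 50: open {50} ∋ x has {50} ∩ (A ∖ {50}) = ∅, so x is NOT a limit point.
  x = 51: open {51} ∋ x has {51} ∩ (A ∖ {51}) = ∅, so x is NOT a limit point.
  x = 52: open {52} ∋ x has {52} ∩ (A ∖ {52}) = ∅, so x is NOT a limit point.
  x = 53: open {53} ∋ x has {53} ∩ (A ∖ {53}) = ∅, so x is NOT a limit point.
Collecting: A' = ∅.


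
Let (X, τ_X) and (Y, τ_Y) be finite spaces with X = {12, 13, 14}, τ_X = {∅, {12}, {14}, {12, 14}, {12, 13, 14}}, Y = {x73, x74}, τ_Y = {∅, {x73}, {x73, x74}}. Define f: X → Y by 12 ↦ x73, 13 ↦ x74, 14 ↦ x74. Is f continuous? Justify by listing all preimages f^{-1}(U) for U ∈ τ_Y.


f IS continuous.

Compute f^{-1}(U) for each U ∈ τ_Y:
  U = ∅: f^{-1}(U) = ∅ ∈ τ_X ✓.
  U = {x73}: f^{-1}(U) = {12} ∈ τ_X ✓.
  U = {x73, x74}: f^{-1}(U) = {12, 13, 14} ∈ τ_X ✓.
Every preimage lies in τ_X, so f IS continuous.


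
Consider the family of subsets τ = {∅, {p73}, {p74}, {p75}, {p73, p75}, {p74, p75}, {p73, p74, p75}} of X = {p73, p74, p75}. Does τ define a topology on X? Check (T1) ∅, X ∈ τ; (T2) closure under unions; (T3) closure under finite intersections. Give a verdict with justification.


τ is NOT a topology on X.

Axiom (T1): ∅ ∈ τ? Yes; X ∈ τ? Yes.
Axiom (T2/T3): check pairwise unions and intersections of members of τ.
Counterexample for (T2): {p73} ∪ {p74} = {p73, p74} ∉ τ. Therefore τ is NOT a topology.


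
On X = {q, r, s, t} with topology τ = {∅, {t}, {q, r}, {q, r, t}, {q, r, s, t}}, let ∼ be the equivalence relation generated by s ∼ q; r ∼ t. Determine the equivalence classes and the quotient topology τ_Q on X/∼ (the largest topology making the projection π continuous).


X/∼ = {[q=s], [r=t]}; |τ_Q| = 2.

Equivalence classes: [q=s], [r=t].
Quotient map π: X → X/∼ sends q ↦ [q=s], r ↦ [r=t], s ↦ [q=s], t ↦ [r=t].
For each subset V ⊆ X/∼, compute π^{-1}(V) ⊆ X and check whether π^{-1}(V) ∈ τ. V is open in τ_Q iff π^{-1}(V) ∈ τ.
  V = {}: π^{-1}(V) = ∅ ∈ τ ✓.
  V = {[q=s]}: π^{-1}(V) = {q, s} ∉ τ ✗.
  V = {[r=t]}: π^{-1}(V) = {r, t} ∉ τ ✗.
  V = {[q=s], [r=t]}: π^{-1}(V) = {q, r, s, t} ∈ τ ✓.
Open sets in the quotient: τ_Q = {{}, {[q=s], [r=t]}} (2 elements).


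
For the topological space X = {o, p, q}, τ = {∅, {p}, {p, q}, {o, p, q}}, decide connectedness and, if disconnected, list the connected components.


(X, τ) is connected.

Find clopen sets (U ∈ τ with X ∖ U ∈ τ):
  U = ∅, X ∖ U = {o, p, q} — both open, so U is clopen.
  U = {o, p, q}, X ∖ U = ∅ — both open, so U is clopen.
Only trivial clopens (∅ and X) exist, so (X, τ) is connected.
Compute connected components by grouping points that agree on all clopens:
  component: {o, p, q}


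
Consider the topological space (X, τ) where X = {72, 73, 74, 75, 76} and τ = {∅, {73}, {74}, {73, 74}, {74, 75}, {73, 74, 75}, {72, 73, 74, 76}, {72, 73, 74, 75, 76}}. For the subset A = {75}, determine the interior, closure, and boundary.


int(A) = ∅, cl(A) = {75}, ∂A = {75}.

Closed sets in (X, τ) are complements of opens:
  closed(X, τ) = {∅, {75}, {72, 76}, {72, 73, 76}, {72, 75, 76}, {72, 73, 75, 76}, {72, 74, 75, 76}, {72, 73, 74, 75, 76}}.
int(A) = ⋃ {U ∈ τ : U ⊆ A}. Opens contained in A: ∅.
Taking the union of these: int(A) = ∅.
cl(A) = ⋂ {C closed : A ⊆ C}. Closed sets containing A: {75}, {72, 75, 76}, {72, 73, 75, 76}, {72, 74, 75, 76}, {72, 73, 74, 75, 76}.
Intersecting these: cl(A) = {75}.
∂A = cl(A) ∖ int(A) = {75} ∖ ∅ = {75}.


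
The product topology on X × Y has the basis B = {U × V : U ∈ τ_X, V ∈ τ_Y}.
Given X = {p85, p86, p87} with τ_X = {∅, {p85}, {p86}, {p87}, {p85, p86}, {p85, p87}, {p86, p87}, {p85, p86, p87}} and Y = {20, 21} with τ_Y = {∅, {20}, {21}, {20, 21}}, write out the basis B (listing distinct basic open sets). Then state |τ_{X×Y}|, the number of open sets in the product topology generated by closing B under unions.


Basis B = {∅ × ∅, {p85} × {20}, {p85} × {21}, {p86} × {20}, {p86} × {21}, {p87} × {20}, {p87} × {21}, {p85} × {20, 21}, {p85, p86} × {20}, {p85, p87} × {20}, {p85, p86} × {21}, {p85, p87} × {21}, {p86} × {20, 21}, {p86, p87} × {20}, {p86, p87} × {21}, {p87} × {20, 21}, {p85, p86, p87} × {20}, {p85, p86, p87} × {21}, {p85, p86} × {20, 21}, {p85, p87} × {20, 21}, {p86, p87} × {20, 21}, {p85, p86, p87} × {20, 21}}; |τ_{X×Y}| = 64.

Enumerate products U × V with U ∈ τ_X, V ∈ τ_Y (deduplicated):
  ∅ × ∅ = {} (∅)
  {p85} × {20} = {(p85,20)}
  {p85} × {21} = {(p85,21)}
  {p86} × {20} = {(p86,20)}
  {p86} × {21} = {(p86,21)}
  {p87} × {20} = {(p87,20)}
  {p87} × {21} = {(p87,21)}
  {p85} × {20, 21} = {(p85,20), (p85,21)}
  {p85, p86} × {20} = {(p85,20), (p86,20)}
  {p85, p87} × {20} = {(p85,20), (p87,20)}
  {p85, p86} × {21} = {(p85,21), (p86,21)}
  {p85, p87} × {21} = {(p85,21), (p87,21)}
  {p86} × {20, 21} = {(p86,20), (p86,21)}
  {p86, p87} × {20} = {(p86,20), (p87,20)}
  {p86, p87} × {21} = {(p86,21), (p87,21)}
  {p87} × {20, 21} = {(p87,20), (p87,21)}
  {p85, p86, p87} × {20} = {(p85,20), (p86,20), (p87,20)}
  {p85, p86, p87} × {21} = {(p85,21), (p86,21), (p87,21)}
  {p85, p86} × {20, 21} = {(p85,20), (p85,21), (p86,20), (p86,21)}
  {p85, p87} × {20, 21} = {(p85,20), (p85,21), (p87,20), (p87,21)}
  {p86, p87} × {20, 21} = {(p86,20), (p86,21), (p87,20), (p87,21)}
  {p85, p86, p87} × {20, 21} = {(p85,20), (p85,21), (p86,20), (p86,21), (p87,20), (p87,21)}
These 22 distinct sets form the basis B.
Close under arbitrary unions to get τ_{X×Y}; counting gives |τ_{X×Y}| = 64.


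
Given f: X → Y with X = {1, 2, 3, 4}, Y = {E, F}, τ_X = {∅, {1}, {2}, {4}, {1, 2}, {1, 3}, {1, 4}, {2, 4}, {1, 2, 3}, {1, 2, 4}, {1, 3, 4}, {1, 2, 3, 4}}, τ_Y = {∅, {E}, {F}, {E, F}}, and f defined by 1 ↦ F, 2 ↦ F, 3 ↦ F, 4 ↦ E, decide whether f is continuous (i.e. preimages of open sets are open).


f IS continuous.

Compute f^{-1}(U) for each U ∈ τ_Y:
  U = ∅: f^{-1}(U) = ∅ ∈ τ_X ✓.
  U = {E}: f^{-1}(U) = {4} ∈ τ_X ✓.
  U = {F}: f^{-1}(U) = {1, 2, 3} ∈ τ_X ✓.
  U = {E, F}: f^{-1}(U) = {1, 2, 3, 4} ∈ τ_X ✓.
Every preimage lies in τ_X, so f IS continuous.


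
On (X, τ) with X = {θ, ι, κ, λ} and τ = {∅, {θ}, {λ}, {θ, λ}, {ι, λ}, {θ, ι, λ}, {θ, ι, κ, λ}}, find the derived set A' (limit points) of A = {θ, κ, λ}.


A' = {ι, κ}

For each x ∈ X, list the open sets U ∈ τ with x ∈ U, then check whether U ∩ (A ∖ {x}) ≠ ∅ for every such U.
  x = θ: open {θ} ∋ x has {θ} ∩ (A ∖ {θ}) = ∅, so x is NOT a limit point.
  x = ι: opens ∋ x are {ι, λ}, {θ, ι, λ}, {θ, ι, κ, λ}; each meets A ∖ {ι}, so x IS a limit point.
  x = κ: opens ∋ x are {θ, ι, κ, λ}; each meets A ∖ {κ}, so x IS a limit point.
  x = λ: open {λ} ∋ x has {λ} ∩ (A ∖ {λ}) = ∅, so x is NOT a limit point.
Collecting: A' = {ι, κ}.


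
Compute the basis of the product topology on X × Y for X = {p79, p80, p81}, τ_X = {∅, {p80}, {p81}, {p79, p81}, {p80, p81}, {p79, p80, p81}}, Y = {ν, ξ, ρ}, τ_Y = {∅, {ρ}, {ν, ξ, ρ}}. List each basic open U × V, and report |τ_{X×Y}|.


Basis B = {∅ × ∅, {p80} × {ρ}, {p81} × {ρ}, {p79, p81} × {ρ}, {p80, p81} × {ρ}, {p79, p80, p81} × {ρ}, {p80} × {ν, ξ, ρ}, {p81} × {ν, ξ, ρ}, {p79, p81} × {ν, ξ, ρ}, {p80, p81} × {ν, ξ, ρ}, {p79, p80, p81} × {ν, ξ, ρ}}; |τ_{X×Y}| = 18.

Enumerate products U × V with U ∈ τ_X, V ∈ τ_Y (deduplicated):
  ∅ × ∅ = {} (∅)
  {p80} × {ρ} = {(p80,ρ)}
  {p81} × {ρ} = {(p81,ρ)}
  {p79, p81} × {ρ} = {(p79,ρ), (p81,ρ)}
  {p80, p81} × {ρ} = {(p80,ρ), (p81,ρ)}
  {p79, p80, p81} × {ρ} = {(p79,ρ), (p80,ρ), (p81,ρ)}
  {p80} × {ν, ξ, ρ} = {(p80,ν), (p80,ξ), (p80,ρ)}
  {p81} × {ν, ξ, ρ} = {(p81,ν), (p81,ξ), (p81,ρ)}
  {p79, p81} × {ν, ξ, ρ} = {(p79,ν), (p79,ξ), (p79,ρ), (p81,ν), (p81,ξ), (p81,ρ)}
  {p80, p81} × {ν, ξ, ρ} = {(p80,ν), (p80,ξ), (p80,ρ), (p81,ν), (p81,ξ), (p81,ρ)}
  {p79, p80, p81} × {ν, ξ, ρ} = {(p79,ν), (p79,ξ), (p79,ρ), (p80,ν), (p80,ξ), (p80,ρ), (p81,ν), (p81,ξ), (p81,ρ)}
These 11 distinct sets form the basis B.
Close under arbitrary unions to get τ_{X×Y}; counting gives |τ_{X×Y}| = 18.


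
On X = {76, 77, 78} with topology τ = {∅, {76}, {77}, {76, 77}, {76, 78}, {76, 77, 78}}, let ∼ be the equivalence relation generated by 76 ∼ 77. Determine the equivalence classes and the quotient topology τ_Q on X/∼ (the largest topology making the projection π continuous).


X/∼ = {[76=77], [78]}; |τ_Q| = 3.

Equivalence classes: [76=77], [78].
Quotient map π: X → X/∼ sends 76 ↦ [76=77], 77 ↦ [76=77], 78 ↦ [78].
For each subset V ⊆ X/∼, compute π^{-1}(V) ⊆ X and check whether π^{-1}(V) ∈ τ. V is open in τ_Q iff π^{-1}(V) ∈ τ.
  V = {}: π^{-1}(V) = ∅ ∈ τ ✓.
  V = {[76=77]}: π^{-1}(V) = {76, 77} ∈ τ ✓.
  V = {[78]}: π^{-1}(V) = {78} ∉ τ ✗.
  V = {[76=77], [78]}: π^{-1}(V) = {76, 77, 78} ∈ τ ✓.
Open sets in the quotient: τ_Q = {{}, {[76=77]}, {[76=77], [78]}} (3 elements).


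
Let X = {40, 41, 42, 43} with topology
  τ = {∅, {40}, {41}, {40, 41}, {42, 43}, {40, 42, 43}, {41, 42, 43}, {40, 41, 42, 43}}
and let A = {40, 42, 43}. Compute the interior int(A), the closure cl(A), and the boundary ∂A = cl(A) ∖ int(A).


int(A) = {40, 42, 43}, cl(A) = {40, 42, 43}, ∂A = ∅.

Closed sets in (X, τ) are complements of opens:
  closed(X, τ) = {∅, {40}, {41}, {40, 41}, {42, 43}, {40, 42, 43}, {41, 42, 43}, {40, 41, 42, 43}}.
int(A) = ⋃ {U ∈ τ : U ⊆ A}. Opens contained in A: ∅, {40}, {42, 43}, {40, 42, 43}.
Taking the union of these: int(A) = {40, 42, 43}.
cl(A) = ⋂ {C closed : A ⊆ C}. Closed sets containing A: {40, 42, 43}, {40, 41, 42, 43}.
Intersecting these: cl(A) = {40, 42, 43}.
∂A = cl(A) ∖ int(A) = {40, 42, 43} ∖ {40, 42, 43} = ∅.


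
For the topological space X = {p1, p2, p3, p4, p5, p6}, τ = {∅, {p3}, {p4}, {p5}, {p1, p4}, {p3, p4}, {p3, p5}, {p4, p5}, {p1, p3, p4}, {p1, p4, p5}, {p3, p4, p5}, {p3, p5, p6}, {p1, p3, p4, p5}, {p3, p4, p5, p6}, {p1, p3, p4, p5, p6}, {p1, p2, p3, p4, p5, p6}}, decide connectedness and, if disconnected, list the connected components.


(X, τ) is connected.

Find clopen sets (U ∈ τ with X ∖ U ∈ τ):
  U = ∅, X ∖ U = {p1, p2, p3, p4, p5, p6} — both open, so U is clopen.
  U = {p1, p2, p3, p4, p5, p6}, X ∖ U = ∅ — both open, so U is clopen.
Only trivial clopens (∅ and X) exist, so (X, τ) is connected.
Compute connected components by grouping points that agree on all clopens:
  component: {p1, p2, p3, p4, p5, p6}


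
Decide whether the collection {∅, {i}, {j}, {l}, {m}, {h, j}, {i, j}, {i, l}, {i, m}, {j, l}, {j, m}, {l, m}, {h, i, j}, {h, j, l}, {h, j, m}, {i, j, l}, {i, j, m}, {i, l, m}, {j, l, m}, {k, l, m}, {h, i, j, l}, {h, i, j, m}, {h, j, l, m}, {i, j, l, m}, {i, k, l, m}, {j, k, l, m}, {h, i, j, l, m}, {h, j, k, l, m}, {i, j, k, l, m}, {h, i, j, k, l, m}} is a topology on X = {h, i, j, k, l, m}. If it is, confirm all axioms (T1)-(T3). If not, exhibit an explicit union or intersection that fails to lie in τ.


τ IS a topology on X.

Axiom (T1): ∅ ∈ τ? Yes; X ∈ τ? Yes.
Axiom (T2/T3): check pairwise unions and intersections of members of τ.
All pairwise intersections and unions checked — each lies in τ. Therefore τ satisfies (T1), (T2), (T3): it IS a topology on X.


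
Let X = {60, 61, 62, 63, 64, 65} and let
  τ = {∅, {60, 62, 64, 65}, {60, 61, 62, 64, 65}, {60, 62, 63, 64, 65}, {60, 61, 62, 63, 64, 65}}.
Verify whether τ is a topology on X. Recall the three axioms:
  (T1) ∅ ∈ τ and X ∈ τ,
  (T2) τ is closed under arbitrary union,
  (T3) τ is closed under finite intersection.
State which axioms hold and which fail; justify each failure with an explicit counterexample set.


τ IS a topology on X.

Axiom (T1): ∅ ∈ τ? Yes; X ∈ τ? Yes.
Axiom (T2/T3): check pairwise unions and intersections of members of τ.
All pairwise intersections and unions checked — each lies in τ. Therefore τ satisfies (T1), (T2), (T3): it IS a topology on X.


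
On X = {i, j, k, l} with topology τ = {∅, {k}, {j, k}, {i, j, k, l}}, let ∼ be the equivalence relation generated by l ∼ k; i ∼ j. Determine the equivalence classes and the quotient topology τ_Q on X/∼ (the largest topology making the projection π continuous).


X/∼ = {[i=j], [k=l]}; |τ_Q| = 2.

Equivalence classes: [i=j], [k=l].
Quotient map π: X → X/∼ sends i ↦ [i=j], j ↦ [i=j], k ↦ [k=l], l ↦ [k=l].
For each subset V ⊆ X/∼, compute π^{-1}(V) ⊆ X and check whether π^{-1}(V) ∈ τ. V is open in τ_Q iff π^{-1}(V) ∈ τ.
  V = {}: π^{-1}(V) = ∅ ∈ τ ✓.
  V = {[i=j]}: π^{-1}(V) = {i, j} ∉ τ ✗.
  V = {[k=l]}: π^{-1}(V) = {k, l} ∉ τ ✗.
  V = {[i=j], [k=l]}: π^{-1}(V) = {i, j, k, l} ∈ τ ✓.
Open sets in the quotient: τ_Q = {{}, {[i=j], [k=l]}} (2 elements).


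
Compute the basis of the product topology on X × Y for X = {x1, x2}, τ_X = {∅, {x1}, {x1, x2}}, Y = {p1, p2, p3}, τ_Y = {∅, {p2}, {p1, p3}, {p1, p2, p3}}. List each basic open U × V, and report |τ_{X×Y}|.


Basis B = {∅ × ∅, {x1} × {p2}, {x1} × {p1, p3}, {x1, x2} × {p2}, {x1} × {p1, p2, p3}, {x1, x2} × {p1, p3}, {x1, x2} × {p1, p2, p3}}; |τ_{X×Y}| = 9.

Enumerate products U × V with U ∈ τ_X, V ∈ τ_Y (deduplicated):
  ∅ × ∅ = {} (∅)
  {x1} × {p2} = {(x1,p2)}
  {x1} × {p1, p3} = {(x1,p1), (x1,p3)}
  {x1, x2} × {p2} = {(x1,p2), (x2,p2)}
  {x1} × {p1, p2, p3} = {(x1,p1), (x1,p2), (x1,p3)}
  {x1, x2} × {p1, p3} = {(x1,p1), (x1,p3), (x2,p1), (x2,p3)}
  {x1, x2} × {p1, p2, p3} = {(x1,p1), (x1,p2), (x1,p3), (x2,p1), (x2,p2), (x2,p3)}
These 7 distinct sets form the basis B.
Close under arbitrary unions to get τ_{X×Y}; counting gives |τ_{X×Y}| = 9.


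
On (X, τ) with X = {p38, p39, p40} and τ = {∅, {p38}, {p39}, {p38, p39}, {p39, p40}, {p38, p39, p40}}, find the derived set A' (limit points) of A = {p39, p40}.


A' = {p40}

For each x ∈ X, list the open sets U ∈ τ with x ∈ U, then check whether U ∩ (A ∖ {x}) ≠ ∅ for every such U.
  x = p38: open {p38} ∋ x has {p38} ∩ (A ∖ {p38}) = ∅, so x is NOT a limit point.
  x = p39: open {p39} ∋ x has {p39} ∩ (A ∖ {p39}) = ∅, so x is NOT a limit point.
  x = p40: opens ∋ x are {p39, p40}, {p38, p39, p40}; each meets A ∖ {p40}, so x IS a limit point.
Collecting: A' = {p40}.


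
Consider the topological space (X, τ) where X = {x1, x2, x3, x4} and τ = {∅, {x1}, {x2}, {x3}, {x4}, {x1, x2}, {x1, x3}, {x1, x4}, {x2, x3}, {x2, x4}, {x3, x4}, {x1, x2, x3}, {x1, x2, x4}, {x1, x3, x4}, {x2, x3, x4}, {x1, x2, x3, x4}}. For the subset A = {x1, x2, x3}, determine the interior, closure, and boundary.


int(A) = {x1, x2, x3}, cl(A) = {x1, x2, x3}, ∂A = ∅.

Closed sets in (X, τ) are complements of opens:
  closed(X, τ) = {∅, {x1}, {x2}, {x3}, {x4}, {x1, x2}, {x1, x3}, {x1, x4}, {x2, x3}, {x2, x4}, {x3, x4}, {x1, x2, x3}, {x1, x2, x4}, {x1, x3, x4}, {x2, x3, x4}, {x1, x2, x3, x4}}.
int(A) = ⋃ {U ∈ τ : U ⊆ A}. Opens contained in A: ∅, {x1}, {x2}, {x3}, {x1, x2}, {x1, x3}, {x2, x3}, {x1, x2, x3}.
Taking the union of these: int(A) = {x1, x2, x3}.
cl(A) = ⋂ {C closed : A ⊆ C}. Closed sets containing A: {x1, x2, x3}, {x1, x2, x3, x4}.
Intersecting these: cl(A) = {x1, x2, x3}.
∂A = cl(A) ∖ int(A) = {x1, x2, x3} ∖ {x1, x2, x3} = ∅.


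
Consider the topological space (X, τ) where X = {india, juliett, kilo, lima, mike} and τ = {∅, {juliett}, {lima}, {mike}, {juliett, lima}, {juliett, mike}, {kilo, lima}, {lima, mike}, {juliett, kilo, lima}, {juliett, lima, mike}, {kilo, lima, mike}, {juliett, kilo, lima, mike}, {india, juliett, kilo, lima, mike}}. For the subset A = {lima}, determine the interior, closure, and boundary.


int(A) = {lima}, cl(A) = {india, kilo, lima}, ∂A = {india, kilo}.

Closed sets in (X, τ) are complements of opens:
  closed(X, τ) = {∅, {india}, {india, juliett}, {india, kilo}, {india, mike}, {india, juliett, kilo}, {india, juliett, mike}, {india, kilo, lima}, {india, kilo, mike}, {india, juliett, kilo, lima}, {india, juliett, kilo, mike}, {india, kilo, lima, mike}, {india, juliett, kilo, lima, mike}}.
int(A) = ⋃ {U ∈ τ : U ⊆ A}. Opens contained in A: ∅, {lima}.
Taking the union of these: int(A) = {lima}.
cl(A) = ⋂ {C closed : A ⊆ C}. Closed sets containing A: {india, kilo, lima}, {india, juliett, kilo, lima}, {india, kilo, lima, mike}, {india, juliett, kilo, lima, mike}.
Intersecting these: cl(A) = {india, kilo, lima}.
∂A = cl(A) ∖ int(A) = {india, kilo, lima} ∖ {lima} = {india, kilo}.


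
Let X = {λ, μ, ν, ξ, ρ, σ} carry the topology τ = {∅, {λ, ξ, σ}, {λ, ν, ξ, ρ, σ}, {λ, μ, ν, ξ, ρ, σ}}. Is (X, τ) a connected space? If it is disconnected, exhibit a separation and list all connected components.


(X, τ) is connected.

Find clopen sets (U ∈ τ with X ∖ U ∈ τ):
  U = ∅, X ∖ U = {λ, μ, ν, ξ, ρ, σ} — both open, so U is clopen.
  U = {λ, μ, ν, ξ, ρ, σ}, X ∖ U = ∅ — both open, so U is clopen.
Only trivial clopens (∅ and X) exist, so (X, τ) is connected.
Compute connected components by grouping points that agree on all clopens:
  component: {λ, μ, ν, ξ, ρ, σ}


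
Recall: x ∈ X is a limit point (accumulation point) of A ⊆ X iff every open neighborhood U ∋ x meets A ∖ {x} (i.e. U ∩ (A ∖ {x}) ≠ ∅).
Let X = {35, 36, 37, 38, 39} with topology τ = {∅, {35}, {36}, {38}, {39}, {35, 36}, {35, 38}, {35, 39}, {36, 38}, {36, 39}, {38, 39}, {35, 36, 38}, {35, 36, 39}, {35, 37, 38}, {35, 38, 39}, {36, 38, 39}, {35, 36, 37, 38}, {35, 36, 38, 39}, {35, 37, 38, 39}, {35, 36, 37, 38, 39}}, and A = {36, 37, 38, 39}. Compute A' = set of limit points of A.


A' = {37}

For each x ∈ X, list the open sets U ∈ τ with x ∈ U, then check whether U ∩ (A ∖ {x}) ≠ ∅ for every such U.
  x = 35: open {35} ∋ x has {35} ∩ (A ∖ {35}) = ∅, so x is NOT a limit point.
  x = 36: open {36} ∋ x has {36} ∩ (A ∖ {36}) = ∅, so x is NOT a limit point.
  x = 37: opens ∋ x are {35, 37, 38}, {35, 36, 37, 38}, {35, 37, 38, 39}, {35, 36, 37, 38, 39}; each meets A ∖ {37}, so x IS a limit point.
  x = 38: open {38} ∋ x has {38} ∩ (A ∖ {38}) = ∅, so x is NOT a limit point.
  x = 39: open {39} ∋ x has {39} ∩ (A ∖ {39}) = ∅, so x is NOT a limit point.
Collecting: A' = {37}.


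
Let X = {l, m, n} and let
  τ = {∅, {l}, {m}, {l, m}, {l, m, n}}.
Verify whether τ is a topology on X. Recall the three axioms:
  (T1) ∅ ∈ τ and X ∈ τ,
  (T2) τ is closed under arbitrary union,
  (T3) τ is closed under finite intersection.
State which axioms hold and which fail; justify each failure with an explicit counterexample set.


τ IS a topology on X.

Axiom (T1): ∅ ∈ τ? Yes; X ∈ τ? Yes.
Axiom (T2/T3): check pairwise unions and intersections of members of τ.
All pairwise intersections and unions checked — each lies in τ. Therefore τ satisfies (T1), (T2), (T3): it IS a topology on X.


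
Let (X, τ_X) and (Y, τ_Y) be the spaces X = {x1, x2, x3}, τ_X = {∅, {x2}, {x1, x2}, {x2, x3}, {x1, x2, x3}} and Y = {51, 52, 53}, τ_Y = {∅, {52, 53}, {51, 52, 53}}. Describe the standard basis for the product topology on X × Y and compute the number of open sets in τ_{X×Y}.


Basis B = {∅ × ∅, {x2} × {52, 53}, {x2} × {51, 52, 53}, {x1, x2} × {52, 53}, {x2, x3} × {52, 53}, {x1, x2} × {51, 52, 53}, {x1, x2, x3} × {52, 53}, {x2, x3} × {51, 52, 53}, {x1, x2, x3} × {51, 52, 53}}; |τ_{X×Y}| = 14.

Enumerate products U × V with U ∈ τ_X, V ∈ τ_Y (deduplicated):
  ∅ × ∅ = {} (∅)
  {x2} × {52, 53} = {(x2,52), (x2,53)}
  {x2} × {51, 52, 53} = {(x2,51), (x2,52), (x2,53)}
  {x1, x2} × {52, 53} = {(x1,52), (x1,53), (x2,52), (x2,53)}
  {x2, x3} × {52, 53} = {(x2,52), (x2,53), (x3,52), (x3,53)}
  {x1, x2} × {51, 52, 53} = {(x1,51), (x1,52), (x1,53), (x2,51), (x2,52), (x2,53)}
  {x1, x2, x3} × {52, 53} = {(x1,52), (x1,53), (x2,52), (x2,53), (x3,52), (x3,53)}
  {x2, x3} × {51, 52, 53} = {(x2,51), (x2,52), (x2,53), (x3,51), (x3,52), (x3,53)}
  {x1, x2, x3} × {51, 52, 53} = {(x1,51), (x1,52), (x1,53), (x2,51), (x2,52), (x2,53), (x3,51), (x3,52), (x3,53)}
These 9 distinct sets form the basis B.
Close under arbitrary unions to get τ_{X×Y}; counting gives |τ_{X×Y}| = 14.


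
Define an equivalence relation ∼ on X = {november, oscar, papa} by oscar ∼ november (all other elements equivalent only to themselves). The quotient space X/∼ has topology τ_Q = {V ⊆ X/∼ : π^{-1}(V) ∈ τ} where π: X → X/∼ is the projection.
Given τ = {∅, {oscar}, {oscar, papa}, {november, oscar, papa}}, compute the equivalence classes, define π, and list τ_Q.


X/∼ = {[november=oscar], [papa]}; |τ_Q| = 2.

Equivalence classes: [november=oscar], [papa].
Quotient map π: X → X/∼ sends november ↦ [november=oscar], oscar ↦ [november=oscar], papa ↦ [papa].
For each subset V ⊆ X/∼, compute π^{-1}(V) ⊆ X and check whether π^{-1}(V) ∈ τ. V is open in τ_Q iff π^{-1}(V) ∈ τ.
  V = {}: π^{-1}(V) = ∅ ∈ τ ✓.
  V = {[november=oscar]}: π^{-1}(V) = {november, oscar} ∉ τ ✗.
  V = {[papa]}: π^{-1}(V) = {papa} ∉ τ ✗.
  V = {[november=oscar], [papa]}: π^{-1}(V) = {november, oscar, papa} ∈ τ ✓.
Open sets in the quotient: τ_Q = {{}, {[november=oscar], [papa]}} (2 elements).


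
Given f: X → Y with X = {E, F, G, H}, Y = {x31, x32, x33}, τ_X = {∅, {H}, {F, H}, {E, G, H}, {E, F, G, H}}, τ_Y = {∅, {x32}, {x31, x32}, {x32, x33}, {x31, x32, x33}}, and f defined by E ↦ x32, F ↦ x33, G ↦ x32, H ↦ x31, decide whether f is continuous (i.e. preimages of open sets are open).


f is NOT continuous.

Compute f^{-1}(U) for each U ∈ τ_Y:
  U = ∅: f^{-1}(U) = ∅ ∈ τ_X ✓.
  U = {x32}: f^{-1}(U) = {E, G} ∉ τ_X ✗.
  U = {x31, x32}: f^{-1}(U) = {E, G, H} ∈ τ_X ✓.
  U = {x32, x33}: f^{-1}(U) = {E, F, G} ∉ τ_X ✗.
  U = {x31, x32, x33}: f^{-1}(U) = {E, F, G, H} ∈ τ_X ✓.
Found U = {x32} with f^{-1}(U) = {E, G} not in τ_X. Therefore f is NOT continuous.


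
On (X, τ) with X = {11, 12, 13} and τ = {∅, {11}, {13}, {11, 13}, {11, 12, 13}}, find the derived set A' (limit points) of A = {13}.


A' = {12}

For each x ∈ X, list the open sets U ∈ τ with x ∈ U, then check whether U ∩ (A ∖ {x}) ≠ ∅ for every such U.
  x = 11: open {11} ∋ x has {11} ∩ (A ∖ {11}) = ∅, so x is NOT a limit point.
  x = 12: opens ∋ x are {11, 12, 13}; each meets A ∖ {12}, so x IS a limit point.
  x = 13: open {13} ∋ x has {13} ∩ (A ∖ {13}) = ∅, so x is NOT a limit point.
Collecting: A' = {12}.


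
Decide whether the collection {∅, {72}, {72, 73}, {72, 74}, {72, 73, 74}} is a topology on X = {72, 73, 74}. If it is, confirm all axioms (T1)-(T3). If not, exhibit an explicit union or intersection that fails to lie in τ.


τ IS a topology on X.

Axiom (T1): ∅ ∈ τ? Yes; X ∈ τ? Yes.
Axiom (T2/T3): check pairwise unions and intersections of members of τ.
All pairwise intersections and unions checked — each lies in τ. Therefore τ satisfies (T1), (T2), (T3): it IS a topology on X.


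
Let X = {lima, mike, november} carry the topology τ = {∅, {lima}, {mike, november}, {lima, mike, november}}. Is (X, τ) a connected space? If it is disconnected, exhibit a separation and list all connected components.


(X, τ) is disconnected; components = [{lima}, {mike, november}].

Find clopen sets (U ∈ τ with X ∖ U ∈ τ):
  U = ∅, X ∖ U = {lima, mike, november} — both open, so U is clopen.
  U = {lima}, X ∖ U = {mike, november} — both open, so U is clopen.
  U = {mike, november}, X ∖ U = {lima} — both open, so U is clopen.
  U = {lima, mike, november}, X ∖ U = ∅ — both open, so U is clopen.
Nontrivial clopen(s) exist: e.g. {mike, november}. So (X, τ) is disconnected.
Compute connected components by grouping points that agree on all clopens:
  component: {lima}
  component: {mike, november}


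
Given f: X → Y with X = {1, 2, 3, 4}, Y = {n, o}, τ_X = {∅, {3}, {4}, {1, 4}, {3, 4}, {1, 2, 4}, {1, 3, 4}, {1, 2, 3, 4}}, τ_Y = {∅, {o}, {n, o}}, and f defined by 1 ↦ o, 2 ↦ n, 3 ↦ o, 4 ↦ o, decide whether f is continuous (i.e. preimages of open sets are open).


f IS continuous.

Compute f^{-1}(U) for each U ∈ τ_Y:
  U = ∅: f^{-1}(U) = ∅ ∈ τ_X ✓.
  U = {o}: f^{-1}(U) = {1, 3, 4} ∈ τ_X ✓.
  U = {n, o}: f^{-1}(U) = {1, 2, 3, 4} ∈ τ_X ✓.
Every preimage lies in τ_X, so f IS continuous.


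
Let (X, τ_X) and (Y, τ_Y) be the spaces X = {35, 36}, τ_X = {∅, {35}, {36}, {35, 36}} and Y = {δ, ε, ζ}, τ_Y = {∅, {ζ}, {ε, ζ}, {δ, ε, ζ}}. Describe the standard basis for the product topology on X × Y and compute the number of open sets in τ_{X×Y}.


Basis B = {∅ × ∅, {35} × {ζ}, {36} × {ζ}, {35} × {ε, ζ}, {35, 36} × {ζ}, {36} × {ε, ζ}, {35} × {δ, ε, ζ}, {36} × {δ, ε, ζ}, {35, 36} × {ε, ζ}, {35, 36} × {δ, ε, ζ}}; |τ_{X×Y}| = 16.

Enumerate products U × V with U ∈ τ_X, V ∈ τ_Y (deduplicated):
  ∅ × ∅ = {} (∅)
  {35} × {ζ} = {(35,ζ)}
  {36} × {ζ} = {(36,ζ)}
  {35} × {ε, ζ} = {(35,ε), (35,ζ)}
  {35, 36} × {ζ} = {(35,ζ), (36,ζ)}
  {36} × {ε, ζ} = {(36,ε), (36,ζ)}
  {35} × {δ, ε, ζ} = {(35,δ), (35,ε), (35,ζ)}
  {36} × {δ, ε, ζ} = {(36,δ), (36,ε), (36,ζ)}
  {35, 36} × {ε, ζ} = {(35,ε), (35,ζ), (36,ε), (36,ζ)}
  {35, 36} × {δ, ε, ζ} = {(35,δ), (35,ε), (35,ζ), (36,δ), (36,ε), (36,ζ)}
These 10 distinct sets form the basis B.
Close under arbitrary unions to get τ_{X×Y}; counting gives |τ_{X×Y}| = 16.


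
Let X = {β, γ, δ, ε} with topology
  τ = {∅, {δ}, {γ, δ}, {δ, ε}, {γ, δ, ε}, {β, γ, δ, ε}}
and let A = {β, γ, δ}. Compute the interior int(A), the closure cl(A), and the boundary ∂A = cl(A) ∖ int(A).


int(A) = {γ, δ}, cl(A) = {β, γ, δ, ε}, ∂A = {β, ε}.

Closed sets in (X, τ) are complements of opens:
  closed(X, τ) = {∅, {β}, {β, γ}, {β, ε}, {β, γ, ε}, {β, γ, δ, ε}}.
int(A) = ⋃ {U ∈ τ : U ⊆ A}. Opens contained in A: ∅, {δ}, {γ, δ}.
Taking the union of these: int(A) = {γ, δ}.
cl(A) = ⋂ {C closed : A ⊆ C}. Closed sets containing A: {β, γ, δ, ε}.
Intersecting these: cl(A) = {β, γ, δ, ε}.
∂A = cl(A) ∖ int(A) = {β, γ, δ, ε} ∖ {γ, δ} = {β, ε}.


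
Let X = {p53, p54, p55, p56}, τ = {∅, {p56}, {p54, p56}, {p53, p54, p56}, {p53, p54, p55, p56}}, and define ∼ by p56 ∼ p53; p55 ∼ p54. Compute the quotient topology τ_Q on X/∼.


X/∼ = {[p53=p56], [p54=p55]}; |τ_Q| = 2.

Equivalence classes: [p53=p56], [p54=p55].
Quotient map π: X → X/∼ sends p53 ↦ [p53=p56], p54 ↦ [p54=p55], p55 ↦ [p54=p55], p56 ↦ [p53=p56].
For each subset V ⊆ X/∼, compute π^{-1}(V) ⊆ X and check whether π^{-1}(V) ∈ τ. V is open in τ_Q iff π^{-1}(V) ∈ τ.
  V = {}: π^{-1}(V) = ∅ ∈ τ ✓.
  V = {[p53=p56]}: π^{-1}(V) = {p53, p56} ∉ τ ✗.
  V = {[p54=p55]}: π^{-1}(V) = {p54, p55} ∉ τ ✗.
  V = {[p53=p56], [p54=p55]}: π^{-1}(V) = {p53, p54, p55, p56} ∈ τ ✓.
Open sets in the quotient: τ_Q = {{}, {[p53=p56], [p54=p55]}} (2 elements).


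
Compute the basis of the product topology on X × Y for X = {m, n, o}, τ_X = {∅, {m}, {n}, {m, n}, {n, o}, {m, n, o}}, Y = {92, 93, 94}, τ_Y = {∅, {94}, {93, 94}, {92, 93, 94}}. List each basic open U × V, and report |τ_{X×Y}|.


Basis B = {∅ × ∅, {m} × {94}, {n} × {94}, {m} × {93, 94}, {m, n} × {94}, {n} × {93, 94}, {n, o} × {94}, {m} × {92, 93, 94}, {m, n, o} × {94}, {n} × {92, 93, 94}, {m, n} × {93, 94}, {n, o} × {93, 94}, {m, n} × {92, 93, 94}, {m, n, o} × {93, 94}, {n, o} × {92, 93, 94}, {m, n, o} × {92, 93, 94}}; |τ_{X×Y}| = 40.

Enumerate products U × V with U ∈ τ_X, V ∈ τ_Y (deduplicated):
  ∅ × ∅ = {} (∅)
  {m} × {94} = {(m,94)}
  {n} × {94} = {(n,94)}
  {m} × {93, 94} = {(m,93), (m,94)}
  {m, n} × {94} = {(m,94), (n,94)}
  {n} × {93, 94} = {(n,93), (n,94)}
  {n, o} × {94} = {(n,94), (o,94)}
  {m} × {92, 93, 94} = {(m,92), (m,93), (m,94)}
  {m, n, o} × {94} = {(m,94), (n,94), (o,94)}
  {n} × {92, 93, 94} = {(n,92), (n,93), (n,94)}
  {m, n} × {93, 94} = {(m,93), (m,94), (n,93), (n,94)}
  {n, o} × {93, 94} = {(n,93), (n,94), (o,93), (o,94)}
  {m, n} × {92, 93, 94} = {(m,92), (m,93), (m,94), (n,92), (n,93), (n,94)}
  {m, n, o} × {93, 94} = {(m,93), (m,94), (n,93), (n,94), (o,93), (o,94)}
  {n, o} × {92, 93, 94} = {(n,92), (n,93), (n,94), (o,92), (o,93), (o,94)}
  {m, n, o} × {92, 93, 94} = {(m,92), (m,93), (m,94), (n,92), (n,93), (n,94), (o,92), (o,93), (o,94)}
These 16 distinct sets form the basis B.
Close under arbitrary unions to get τ_{X×Y}; counting gives |τ_{X×Y}| = 40.


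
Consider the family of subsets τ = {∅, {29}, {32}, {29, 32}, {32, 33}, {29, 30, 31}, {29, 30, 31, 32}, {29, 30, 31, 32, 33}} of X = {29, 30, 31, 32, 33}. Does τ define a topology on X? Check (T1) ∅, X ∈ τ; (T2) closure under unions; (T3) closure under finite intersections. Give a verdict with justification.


τ is NOT a topology on X.

Axiom (T1): ∅ ∈ τ? Yes; X ∈ τ? Yes.
Axiom (T2/T3): check pairwise unions and intersections of members of τ.
Counterexample for (T2): {29} ∪ {32, 33} = {29, 32, 33} ∉ τ. Therefore τ is NOT a topology.


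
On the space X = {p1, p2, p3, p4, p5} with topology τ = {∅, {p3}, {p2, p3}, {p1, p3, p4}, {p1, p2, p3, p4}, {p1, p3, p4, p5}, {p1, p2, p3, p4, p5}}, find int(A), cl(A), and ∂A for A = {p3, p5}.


int(A) = {p3}, cl(A) = {p1, p2, p3, p4, p5}, ∂A = {p1, p2, p4, p5}.

Closed sets in (X, τ) are complements of opens:
  closed(X, τ) = {∅, {p2}, {p5}, {p2, p5}, {p1, p4, p5}, {p1, p2, p4, p5}, {p1, p2, p3, p4, p5}}.
int(A) = ⋃ {U ∈ τ : U ⊆ A}. Opens contained in A: ∅, {p3}.
Taking the union of these: int(A) = {p3}.
cl(A) = ⋂ {C closed : A ⊆ C}. Closed sets containing A: {p1, p2, p3, p4, p5}.
Intersecting these: cl(A) = {p1, p2, p3, p4, p5}.
∂A = cl(A) ∖ int(A) = {p1, p2, p3, p4, p5} ∖ {p3} = {p1, p2, p4, p5}.


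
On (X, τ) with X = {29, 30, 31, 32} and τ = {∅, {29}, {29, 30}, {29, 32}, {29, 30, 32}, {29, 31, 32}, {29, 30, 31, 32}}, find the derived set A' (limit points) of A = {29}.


A' = {30, 31, 32}

For each x ∈ X, list the open sets U ∈ τ with x ∈ U, then check whether U ∩ (A ∖ {x}) ≠ ∅ for every such U.
  x = 29: open {29} ∋ x has {29} ∩ (A ∖ {29}) = ∅, so x is NOT a limit point.
  x = 30: opens ∋ x are {29, 30}, {29, 30, 32}, {29, 30, 31, 32}; each meets A ∖ {30}, so x IS a limit point.
  x = 31: opens ∋ x are {29, 31, 32}, {29, 30, 31, 32}; each meets A ∖ {31}, so x IS a limit point.
  x = 32: opens ∋ x are {29, 32}, {29, 30, 32}, {29, 31, 32}, {29, 30, 31, 32}; each meets A ∖ {32}, so x IS a limit point.
Collecting: A' = {30, 31, 32}.


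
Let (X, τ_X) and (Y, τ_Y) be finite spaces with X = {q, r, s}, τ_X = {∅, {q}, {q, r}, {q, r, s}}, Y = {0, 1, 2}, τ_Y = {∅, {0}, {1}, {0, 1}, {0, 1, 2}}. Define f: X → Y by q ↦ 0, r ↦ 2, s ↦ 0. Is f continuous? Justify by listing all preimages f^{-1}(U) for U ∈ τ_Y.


f is NOT continuous.

Compute f^{-1}(U) for each U ∈ τ_Y:
  U = ∅: f^{-1}(U) = ∅ ∈ τ_X ✓.
  U = {0}: f^{-1}(U) = {q, s} ∉ τ_X ✗.
  U = {1}: f^{-1}(U) = ∅ ∈ τ_X ✓.
  U = {0, 1}: f^{-1}(U) = {q, s} ∉ τ_X ✗.
  U = {0, 1, 2}: f^{-1}(U) = {q, r, s} ∈ τ_X ✓.
Found U = {0} with f^{-1}(U) = {q, s} not in τ_X. Therefore f is NOT continuous.


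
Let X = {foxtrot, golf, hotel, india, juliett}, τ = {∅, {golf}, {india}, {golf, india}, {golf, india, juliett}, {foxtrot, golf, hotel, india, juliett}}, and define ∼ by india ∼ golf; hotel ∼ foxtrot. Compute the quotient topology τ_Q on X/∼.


X/∼ = {[foxtrot=hotel], [golf=india], [juliett]}; |τ_Q| = 4.

Equivalence classes: [foxtrot=hotel], [golf=india], [juliett].
Quotient map π: X → X/∼ sends foxtrot ↦ [foxtrot=hotel], golf ↦ [golf=india], hotel ↦ [foxtrot=hotel], india ↦ [golf=india], juliett ↦ [juliett].
For each subset V ⊆ X/∼, compute π^{-1}(V) ⊆ X and check whether π^{-1}(V) ∈ τ. V is open in τ_Q iff π^{-1}(V) ∈ τ.
  V = {}: π^{-1}(V) = ∅ ∈ τ ✓.
  V = {[foxtrot=hotel]}: π^{-1}(V) = {foxtrot, hotel} ∉ τ ✗.
  V = {[golf=india]}: π^{-1}(V) = {golf, india} ∈ τ ✓.
  V = {[foxtrot=hotel], [golf=india]}: π^{-1}(V) = {foxtrot, golf, hotel, india} ∉ τ ✗.
  V = {[juliett]}: π^{-1}(V) = {juliett} ∉ τ ✗.
  V = {[foxtrot=hotel], [juliett]}: π^{-1}(V) = {foxtrot, hotel, juliett} ∉ τ ✗.
  V = {[golf=india], [juliett]}: π^{-1}(V) = {golf, india, juliett} ∈ τ ✓.
  V = {[foxtrot=hotel], [golf=india], [juliett]}: π^{-1}(V) = {foxtrot, golf, hotel, india, juliett} ∈ τ ✓.
Open sets in the quotient: τ_Q = {{}, {[golf=india]}, {[golf=india], [juliett]}, {[foxtrot=hotel], [golf=india], [juliett]}} (4 elements).


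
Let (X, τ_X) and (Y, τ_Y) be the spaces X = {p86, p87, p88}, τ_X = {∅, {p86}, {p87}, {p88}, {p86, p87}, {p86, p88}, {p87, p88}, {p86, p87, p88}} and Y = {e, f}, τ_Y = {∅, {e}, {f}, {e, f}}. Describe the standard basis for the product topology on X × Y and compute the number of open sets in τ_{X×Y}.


Basis B = {∅ × ∅, {p86} × {e}, {p86} × {f}, {p87} × {e}, {p87} × {f}, {p88} × {e}, {p88} × {f}, {p86} × {e, f}, {p86, p87} × {e}, {p86, p88} × {e}, {p86, p87} × {f}, {p86, p88} × {f}, {p87} × {e, f}, {p87, p88} × {e}, {p87, p88} × {f}, {p88} × {e, f}, {p86, p87, p88} × {e}, {p86, p87, p88} × {f}, {p86, p87} × {e, f}, {p86, p88} × {e, f}, {p87, p88} × {e, f}, {p86, p87, p88} × {e, f}}; |τ_{X×Y}| = 64.

Enumerate products U × V with U ∈ τ_X, V ∈ τ_Y (deduplicated):
  ∅ × ∅ = {} (∅)
  {p86} × {e} = {(p86,e)}
  {p86} × {f} = {(p86,f)}
  {p87} × {e} = {(p87,e)}
  {p87} × {f} = {(p87,f)}
  {p88} × {e} = {(p88,e)}
  {p88} × {f} = {(p88,f)}
  {p86} × {e, f} = {(p86,e), (p86,f)}
  {p86, p87} × {e} = {(p86,e), (p87,e)}
  {p86, p88} × {e} = {(p86,e), (p88,e)}
  {p86, p87} × {f} = {(p86,f), (p87,f)}
  {p86, p88} × {f} = {(p86,f), (p88,f)}
  {p87} × {e, f} = {(p87,e), (p87,f)}
  {p87, p88} × {e} = {(p87,e), (p88,e)}
  {p87, p88} × {f} = {(p87,f), (p88,f)}
  {p88} × {e, f} = {(p88,e), (p88,f)}
  {p86, p87, p88} × {e} = {(p86,e), (p87,e), (p88,e)}
  {p86, p87, p88} × {f} = {(p86,f), (p87,f), (p88,f)}
  {p86, p87} × {e, f} = {(p86,e), (p86,f), (p87,e), (p87,f)}
  {p86, p88} × {e, f} = {(p86,e), (p86,f), (p88,e), (p88,f)}
  {p87, p88} × {e, f} = {(p87,e), (p87,f), (p88,e), (p88,f)}
  {p86, p87, p88} × {e, f} = {(p86,e), (p86,f), (p87,e), (p87,f), (p88,e), (p88,f)}
These 22 distinct sets form the basis B.
Close under arbitrary unions to get τ_{X×Y}; counting gives |τ_{X×Y}| = 64.


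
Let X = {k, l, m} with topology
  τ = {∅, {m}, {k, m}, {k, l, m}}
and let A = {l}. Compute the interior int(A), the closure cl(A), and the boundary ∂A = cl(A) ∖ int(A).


int(A) = ∅, cl(A) = {l}, ∂A = {l}.

Closed sets in (X, τ) are complements of opens:
  closed(X, τ) = {∅, {l}, {k, l}, {k, l, m}}.
int(A) = ⋃ {U ∈ τ : U ⊆ A}. Opens contained in A: ∅.
Taking the union of these: int(A) = ∅.
cl(A) = ⋂ {C closed : A ⊆ C}. Closed sets containing A: {l}, {k, l}, {k, l, m}.
Intersecting these: cl(A) = {l}.
∂A = cl(A) ∖ int(A) = {l} ∖ ∅ = {l}.


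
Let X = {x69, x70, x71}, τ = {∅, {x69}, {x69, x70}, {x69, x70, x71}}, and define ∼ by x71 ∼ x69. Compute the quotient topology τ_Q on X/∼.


X/∼ = {[x69=x71], [x70]}; |τ_Q| = 2.

Equivalence classes: [x69=x71], [x70].
Quotient map π: X → X/∼ sends x69 ↦ [x69=x71], x70 ↦ [x70], x71 ↦ [x69=x71].
For each subset V ⊆ X/∼, compute π^{-1}(V) ⊆ X and check whether π^{-1}(V) ∈ τ. V is open in τ_Q iff π^{-1}(V) ∈ τ.
  V = {}: π^{-1}(V) = ∅ ∈ τ ✓.
  V = {[x69=x71]}: π^{-1}(V) = {x69, x71} ∉ τ ✗.
  V = {[x70]}: π^{-1}(V) = {x70} ∉ τ ✗.
  V = {[x69=x71], [x70]}: π^{-1}(V) = {x69, x70, x71} ∈ τ ✓.
Open sets in the quotient: τ_Q = {{}, {[x69=x71], [x70]}} (2 elements).


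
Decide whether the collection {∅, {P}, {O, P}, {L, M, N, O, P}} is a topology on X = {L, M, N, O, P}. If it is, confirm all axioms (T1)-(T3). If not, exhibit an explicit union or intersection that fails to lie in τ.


τ IS a topology on X.

Axiom (T1): ∅ ∈ τ? Yes; X ∈ τ? Yes.
Axiom (T2/T3): check pairwise unions and intersections of members of τ.
All pairwise intersections and unions checked — each lies in τ. Therefore τ satisfies (T1), (T2), (T3): it IS a topology on X.


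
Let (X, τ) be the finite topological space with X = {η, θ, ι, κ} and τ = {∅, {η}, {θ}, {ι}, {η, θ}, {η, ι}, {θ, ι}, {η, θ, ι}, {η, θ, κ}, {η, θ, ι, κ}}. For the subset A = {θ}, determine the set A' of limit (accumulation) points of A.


A' = {κ}

For each x ∈ X, list the open sets U ∈ τ with x ∈ U, then check whether U ∩ (A ∖ {x}) ≠ ∅ for every such U.
  x = η: open {η} ∋ x has {η} ∩ (A ∖ {η}) = ∅, so x is NOT a limit point.
  x = θ: open {θ} ∋ x has {θ} ∩ (A ∖ {θ}) = ∅, so x is NOT a limit point.
  x = ι: open {ι} ∋ x has {ι} ∩ (A ∖ {ι}) = ∅, so x is NOT a limit point.
  x = κ: opens ∋ x are {η, θ, κ}, {η, θ, ι, κ}; each meets A ∖ {κ}, so x IS a limit point.
Collecting: A' = {κ}.
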